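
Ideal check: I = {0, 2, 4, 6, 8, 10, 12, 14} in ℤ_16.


Check ideal conditions for I = {0, 2, 4, 6, 8, 10, 12, 14} in ℤ_16:
(1) I is an additive subgroup? Yes
(2) For r ∈ ℤ_16 and a ∈ I: r·a ∈ I? Yes

Yes, I is an ideal of ℤ_16


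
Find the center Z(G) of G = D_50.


Z(G) = {g ∈ G | gx = xg for all x ∈ G}
For even n, Z(D_n) = {e, r^(n/2)}: the 180° rotation r^25 commutes with every reflection and rotation

Z(D_50) = {e, r^25}


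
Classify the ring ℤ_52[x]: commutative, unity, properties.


ℤ_52 has zero divisors (2·26 ≡ 0), and these lift to constant zero divisors in ℤ_52[x]; so not an integral domain
Commutative: Yes
Integral domain: No
Has unity: Yes

ℤ_52[x]: Commutative=Yes, Unity=Yes


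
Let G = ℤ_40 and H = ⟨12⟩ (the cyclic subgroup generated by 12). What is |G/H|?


|⟨12⟩| = n / gcd(12, 40) = 40 / 4 = 10
H is normal (ℤ_40 is abelian).
|G/H| = |G| / |H| = 40 / 10 = 4

|G/H| = 4


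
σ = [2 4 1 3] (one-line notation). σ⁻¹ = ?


To find σ⁻¹, swap domain and range:
σ(1) = 2 → σ⁻¹(2) = 1
σ(2) = 4 → σ⁻¹(4) = 2
σ(3) = 1 → σ⁻¹(1) = 3
σ(4) = 3 → σ⁻¹(3) = 4

σ⁻¹ = [3 1 4 2]


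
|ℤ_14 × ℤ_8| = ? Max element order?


|ℤ_14 × ℤ_8| = 14 × 8 = 112
Max element order = lcm(14,8) = 56
Cyclic? No (gcd=2)

|ℤ_14×ℤ_8| = 112, max element order = 56


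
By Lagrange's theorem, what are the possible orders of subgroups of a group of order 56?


Lagrange's theorem: |H| divides |G|
|G| = 56
Divisors of 56: 1, 2, 4, 7, 8, 14, 28, 56

Possible subgroup orders: {1, 2, 4, 7, 8, 14, 28, 56}


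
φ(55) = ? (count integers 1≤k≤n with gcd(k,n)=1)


Factor n: 55 = 5 × 11
φ(n) = n · ∏(1 - 1/p) over distinct primes p | n
φ(55) = 55 · (1 - 1/5) · (1 - 1/11) = 40

φ(55) = 40


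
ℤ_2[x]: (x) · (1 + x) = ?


Expand and collect like terms; reduce coefficients mod 2:
x^0: 0·1 = 0 ≡ 0 (mod 2)
x^1: 0·1 + 1·1 = 1 ≡ 1 (mod 2)
x^2: 1·1 = 1 ≡ 1 (mod 2)
Result: x + x^2

f · g = x + x^2


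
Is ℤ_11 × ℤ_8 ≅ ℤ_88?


Comparing ℤ_11 × ℤ_8 and ℤ_88:
gcd(11,8) = 1, so ℤ_11 × ℤ_8 ≅ ℤ_88 (CRT)

Yes, ℤ_11 × ℤ_8 ≅ ℤ_88


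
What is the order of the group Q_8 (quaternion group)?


Q_8 = {±1, ±i, ±j, ±k}
|Q_8| = 8

|Q_8 (quaternion group)| = 8


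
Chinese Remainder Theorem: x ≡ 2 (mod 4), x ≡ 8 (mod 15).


m₁ = 4, m₂ = 15, gcd = 1, so CRT applies. M = m₁·m₂ = 60
Let M₁ = M/m₁ = 15, M₂ = M/m₂ = 4
Find y₁ ≡ M₁⁻¹ (mod m₁): 15⁻¹ ≡ 3 (mod 4)
Find y₂ ≡ M₂⁻¹ (mod m₂): 4⁻¹ ≡ 4 (mod 15)
x = a₁·M₁·y₁ + a₂·M₂·y₂ = 2·15·3 + 8·4·4 = 218
Reduce mod 60: x ≡ 38
Check: 38 mod 4 = 2 ✓, 38 mod 15 = 8 ✓

x ≡ 38 (mod 60)


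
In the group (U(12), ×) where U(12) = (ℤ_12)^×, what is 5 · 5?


Operation: multiplication mod 12
5 · 5 = (a × b) mod 12 with a = 5, b = 5

5 · 5 = 1


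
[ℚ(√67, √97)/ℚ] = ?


[ℚ(√67,√97):ℚ] = [ℚ(√67,√97):ℚ(√67)]·[ℚ(√67):ℚ] = 2·2 = 4

[ℚ(√67, √97)/ℚ] = 4


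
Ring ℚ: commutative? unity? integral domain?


ℚ is a field: commutative, has unity, every nonzero element is a unit (hence an integral domain)
Commutative: Yes
Integral domain: Yes
Has unity: Yes

ℚ: Commutative=Yes, Unity=Yes


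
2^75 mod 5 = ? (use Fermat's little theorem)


Fermat's little theorem: if p is prime and gcd(a,p)=1, then a^(p-1) ≡ 1 (mod p)
p = 5 is prime, gcd(2,5) = 1
Reduce exponent: 75 mod 4 = 3
So 2^75 ≡ 2^3 (mod 5)
2^3 mod 5 = 3

2^75 ≡ 3 (mod 5)


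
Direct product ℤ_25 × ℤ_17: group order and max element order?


|ℤ_25 × ℤ_17| = 25 × 17 = 425
Max element order = lcm(25,17) = 425
Cyclic? Yes (gcd=1)

|ℤ_25×ℤ_17| = 425, max element order = 425


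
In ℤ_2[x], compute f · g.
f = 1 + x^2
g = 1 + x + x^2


Expand and collect like terms; reduce coefficients mod 2:
x^0: 1·1 = 1 ≡ 1 (mod 2)
x^1: 1·1 + 0·1 = 1 ≡ 1 (mod 2)
x^2: 1·1 + 0·1 + 1·1 = 2 ≡ 0 (mod 2)
x^3: 0·1 + 1·1 = 1 ≡ 1 (mod 2)
x^4: 1·1 = 1 ≡ 1 (mod 2)
Result: 1 + x + x^3 + x^4

f · g = 1 + x + x^3 + x^4


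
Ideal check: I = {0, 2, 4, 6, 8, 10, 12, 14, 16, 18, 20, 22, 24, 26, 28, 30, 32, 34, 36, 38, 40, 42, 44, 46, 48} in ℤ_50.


Check ideal conditions for I = {0, 2, 4, 6, 8, 10, 12, 14, 16, 18, 20, 22, 24, 26, 28, 30, 32, 34, 36, 38, 40, 42, 44, 46, 48} in ℤ_50:
(1) I is an additive subgroup? Yes
(2) For r ∈ ℤ_50 and a ∈ I: r·a ∈ I? Yes

Yes, I is an ideal of ℤ_50


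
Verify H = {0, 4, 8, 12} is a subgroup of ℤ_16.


Subgroup test for H = {0, 4, 8, 12} in (ℤ_16, +):
(1) 0 ∈ H? Yes
(2) Closure: for all a,b ∈ H, (a+b) mod 16 ∈ H? Yes
(3) Inverses: for all a ∈ H, -a mod 16 ∈ H? Yes

Yes, H is a subgroup of ℤ_16


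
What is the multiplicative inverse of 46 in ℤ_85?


Use the extended Euclidean algorithm to write 1 = 46·s + 85·t; then s mod 85 is the inverse.
Euclidean algorithm:
  46 = 0·85 + 46
  85 = 1·46 + 39
  46 = 1·39 + 7
  39 = 5·7 + 4
  7 = 1·4 + 3
  4 = 1·3 + 1
  3 = 3·1 + 0
gcd(46,85) = 1
Back-substitution gives: 46·(-24) + 85·(13) = 1
So 46⁻¹ ≡ -24 ≡ 61 (mod 85)
Check: 46 × 61 = 2806 ≡ 1 (mod 85) ✓

46⁻¹ ≡ 61 (mod 85)


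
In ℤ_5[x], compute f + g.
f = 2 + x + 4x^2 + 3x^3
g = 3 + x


Add coefficients mod 5:
x^0: 2 + 3 = 0 (mod 5)
x^1: 1 + 1 = 2 (mod 5)
x^2: 4 + 0 = 4 (mod 5)
x^3: 3 + 0 = 3 (mod 5)
Result: 2x + 4x^2 + 3x^3

f + g = 2x + 4x^2 + 3x^3


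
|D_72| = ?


|D_n| = 2n (n rotations and n reflections)
|D_72| = 2×72 = 144

|D_72| = 144


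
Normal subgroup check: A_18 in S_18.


H = A_18 in S_18
A_18 has index 2 in S_18, and every subgroup of index 2 is normal

Yes, normal subgroup


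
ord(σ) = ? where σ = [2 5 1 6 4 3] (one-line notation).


Cycle decomposition: (1 2 5 4 6 3)
Cycle lengths: 6
Order = lcm(6) = 6

ord(σ) = 6


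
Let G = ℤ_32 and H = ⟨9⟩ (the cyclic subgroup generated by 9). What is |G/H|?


|⟨9⟩| = n / gcd(9, 32) = 32 / 1 = 32
H is normal (ℤ_32 is abelian).
|G/H| = |G| / |H| = 32 / 32 = 1

|G/H| = 1


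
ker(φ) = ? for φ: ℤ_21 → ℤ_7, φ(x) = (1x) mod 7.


Kernel = preimage of identity
ker(φ) = {x ∈ ℤ_21 : 1x ≡ 0 (mod 7)}. Since 7 | 21, φ is well-defined. The kernel is the cyclic subgroup ⟨7⟩ of ℤ_21 (order 3), i.e. {0, 7, 14}

ker(φ) = {0, 7, 14}


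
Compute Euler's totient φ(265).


Factor n: 265 = 5 × 53
φ(n) = n · ∏(1 - 1/p) over distinct primes p | n
φ(265) = 265 · (1 - 1/5) · (1 - 1/53) = 208

φ(265) = 208


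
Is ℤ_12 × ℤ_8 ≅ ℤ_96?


Comparing ℤ_12 × ℤ_8 and ℤ_96:
gcd(12,8) = 4 ≠ 1. Max element order in ℤ_12×ℤ_8 is lcm(12,8) = 24 < 96, so it has no element of order 96

No, ℤ_12 × ℤ_8 ≇ ℤ_96


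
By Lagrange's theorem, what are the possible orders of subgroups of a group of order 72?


Lagrange's theorem: |H| divides |G|
|G| = 72
Divisors of 72: 1, 2, 3, 4, 6, 8, 9, 12, 18, 24, 36, 72

Possible subgroup orders: {1, 2, 3, 4, 6, 8, 9, 12, 18, 24, 36, 72}


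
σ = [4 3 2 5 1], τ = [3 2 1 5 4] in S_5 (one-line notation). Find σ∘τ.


σ∘τ: apply τ first, then σ
1 →τ 3 →σ 2
2 →τ 2 →σ 3
3 →τ 1 →σ 4
4 →τ 5 →σ 1
5 →τ 4 →σ 5

σ∘τ = [2 3 4 1 5]


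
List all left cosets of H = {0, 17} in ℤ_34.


H = {0, 17}, |H| = 2
Number of cosets = |G|/|H| = 34/2 = 17
0 + H = {0, 17}
1 + H = {1, 18}
2 + H = {2, 19}
3 + H = {3, 20}
4 + H = {4, 21}
5 + H = {5, 22}
6 + H = {6, 23}
7 + H = {7, 24}
8 + H = {8, 25}
9 + H = {9, 26}
10 + H = {10, 27}
11 + H = {11, 28}
12 + H = {12, 29}
13 + H = {13, 30}
14 + H = {14, 31}
15 + H = {15, 32}
16 + H = {16, 33}

Cosets: 0+H={0,17}; 1+H={1,18}; 2+H={2,19}; 3+H={3,20}; 4+H={4,21}; 5+H={5,22}; 6+H={6,23}; 7+H={7,24}; 8+H={8,25}; 9+H={9,26}; 10+H={10,27}; 11+H={11,28}; 12+H={12,29}; 13+H={13,30}; 14+H={14,31}; 15+H={15,32}; 16+H={16,33}


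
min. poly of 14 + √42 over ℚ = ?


Let α = 14 + √42. Then α - 14 = √42, so (α - 14)² = 42, giving α² - 28α + 154 = 0. Degree 2 and α ∉ ℚ, so this is the minimal polynomial.

Minimal polynomial: x² - 28x + 154


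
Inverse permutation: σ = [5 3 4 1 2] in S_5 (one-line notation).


To find σ⁻¹, swap domain and range:
σ(1) = 5 → σ⁻¹(5) = 1
σ(2) = 3 → σ⁻¹(3) = 2
σ(3) = 4 → σ⁻¹(4) = 3
σ(4) = 1 → σ⁻¹(1) = 4
σ(5) = 2 → σ⁻¹(2) = 5

σ⁻¹ = [4 5 2 3 1]


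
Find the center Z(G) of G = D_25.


Z(G) = {g ∈ G | gx = xg for all x ∈ G}
For odd n, Z(D_n) = {e}: no nontrivial rotation commutes with all reflections

Z(D_25) = {e}


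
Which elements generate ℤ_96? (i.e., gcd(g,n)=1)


g generates ℤ_n iff gcd(g,n) = 1
Prime factors of 96: 2, 3
Generators are g ∈ {1,...,95} not divisible by any of these primes.
Generators: {1, 5, 7, 11, 13, 17, 19, 23, 25, 29, 31, 35, 37, 41, 43, 47, 49, 53, 55, 59, 61, 65, 67, 71, 73, 77, 79, 83, 85, 89, 91, 95}
Number of generators = φ(96) = 32

Generators of ℤ_96 = {1, 5, 7, 11, 13, 17, 19, 23, 25, 29, 31, 35, 37, 41, 43, 47, 49, 53, 55, 59, 61, 65, 67, 71, 73, 77, 79, 83, 85, 89, 91, 95}


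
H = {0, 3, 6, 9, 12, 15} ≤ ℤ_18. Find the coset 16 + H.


16 + H = {16 + h (mod 18) : h ∈ H}
16+0=16, 16+3=1, 16+6=4, 16+9=7, 16+12=10, 16+15=13
16 + H = {1, 4, 7, 10, 13, 16} = 1 + H

16 + H = {1, 4, 7, 10, 13, 16}


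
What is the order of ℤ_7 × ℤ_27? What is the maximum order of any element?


|ℤ_7 × ℤ_27| = 7 × 27 = 189
Max element order = lcm(7,27) = 189
Cyclic? Yes (gcd=1)

|ℤ_7×ℤ_27| = 189, max element order = 189


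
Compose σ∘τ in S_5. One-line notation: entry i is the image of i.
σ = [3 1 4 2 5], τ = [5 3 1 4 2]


σ∘τ: apply τ first, then σ
1 →τ 5 →σ 5
2 →τ 3 →σ 4
3 →τ 1 →σ 3
4 →τ 4 →σ 2
5 →τ 2 →σ 1

σ∘τ = [5 4 3 2 1]


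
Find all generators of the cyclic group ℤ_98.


g generates ℤ_n iff gcd(g,n) = 1
Prime factors of 98: 2, 7
Generators are g ∈ {1,...,97} not divisible by any of these primes.
Generators: {1, 3, 5, 9, 11, 13, 15, 17, 19, 23, 25, 27, 29, 31, 33, 37, 39, 41, 43, 45, 47, 51, 53, 55, 57, 59, 61, 65, 67, 69, 71, 73, 75, 79, 81, 83, 85, 87, 89, 93, 95, 97}
Number of generators = φ(98) = 42

Generators of ℤ_98 = {1, 3, 5, 9, 11, 13, 15, 17, 19, 23, 25, 27, 29, 31, 33, 37, 39, 41, 43, 45, 47, 51, 53, 55, 57, 59, 61, 65, 67, 69, 71, 73, 75, 79, 81, 83, 85, 87, 89, 93, 95, 97}


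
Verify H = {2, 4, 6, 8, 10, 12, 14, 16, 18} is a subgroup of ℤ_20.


Subgroup test for H = {2, 4, 6, 8, 10, 12, 14, 16, 18} in (ℤ_20, +):
(1) 0 ∈ H? No
(2) Closure: for all a,b ∈ H, (a+b) mod 20 ∈ H? No  [counterexample: 2 + 18 = 0 ∉ H]
(3) Inverses: for all a ∈ H, -a mod 20 ∈ H? Yes

No, H is not a subgroup of ℤ_20


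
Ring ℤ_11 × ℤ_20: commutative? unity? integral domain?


Direct product ring; commutative with unity (1,1); but (1,0)·(0,1) = (0,0) gives zero divisors, so not an integral domain
Commutative: Yes
Integral domain: No
Has unity: Yes

ℤ_11 × ℤ_20: Commutative=Yes, Unity=Yes


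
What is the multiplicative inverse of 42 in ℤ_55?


Use the extended Euclidean algorithm to write 1 = 42·s + 55·t; then s mod 55 is the inverse.
Euclidean algorithm:
  42 = 0·55 + 42
  55 = 1·42 + 13
  42 = 3·13 + 3
  13 = 4·3 + 1
  3 = 3·1 + 0
gcd(42,55) = 1
Back-substitution gives: 42·(-17) + 55·(13) = 1
So 42⁻¹ ≡ -17 ≡ 38 (mod 55)
Check: 42 × 38 = 1596 ≡ 1 (mod 55) ✓

42⁻¹ ≡ 38 (mod 55)


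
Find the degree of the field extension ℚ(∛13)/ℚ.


∛13 has minimal polynomial x³ - 13 (irreducible over ℚ since 13 is not a perfect cube)

[ℚ(∛13)/ℚ] = 3


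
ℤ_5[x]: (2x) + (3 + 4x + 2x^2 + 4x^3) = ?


Add coefficients mod 5:
x^0: 0 + 3 = 3 (mod 5)
x^1: 2 + 4 = 1 (mod 5)
x^2: 0 + 2 = 2 (mod 5)
x^3: 0 + 4 = 4 (mod 5)
Result: 3 + x + 2x^2 + 4x^3

f + g = 3 + x + 2x^2 + 4x^3


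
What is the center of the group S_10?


Z(G) = {g ∈ G | gx = xg for all x ∈ G}
S_n is non-abelian for n ≥ 3; Z(S_10) is trivial

Z(S_10) = {e}


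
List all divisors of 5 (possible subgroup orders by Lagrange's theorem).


Lagrange's theorem: |H| divides |G|
|G| = 5
Divisors of 5: 1, 5

Possible subgroup orders: {1, 5}


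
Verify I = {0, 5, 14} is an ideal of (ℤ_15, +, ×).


Check ideal conditions for I = {0, 5, 14} in ℤ_15:
(1) I is an additive subgroup? No
(2) For r ∈ ℤ_15 and a ∈ I: r·a ∈ I? No  [counterexample: r=2, a=5, r·a mod 15 = 10 ∉ I]

No, I is not an ideal of ℤ_15


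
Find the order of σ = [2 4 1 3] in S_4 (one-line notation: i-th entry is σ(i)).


Cycle decomposition: (1 2 4 3)
Cycle lengths: 4
Order = lcm(4) = 4

ord(σ) = 4


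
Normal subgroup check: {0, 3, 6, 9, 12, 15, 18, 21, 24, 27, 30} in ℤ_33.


H = {0, 3, 6, 9, 12, 15, 18, 21, 24, 27, 30} in ℤ_33
ℤ_33 is abelian; every subgroup of an abelian group is normal

Yes, normal subgroup


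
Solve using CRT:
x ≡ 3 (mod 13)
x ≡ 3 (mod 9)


m₁ = 13, m₂ = 9, gcd = 1, so CRT applies. M = m₁·m₂ = 117
Let M₁ = M/m₁ = 9, M₂ = M/m₂ = 13
Find y₁ ≡ M₁⁻¹ (mod m₁): 9⁻¹ ≡ 3 (mod 13)
Find y₂ ≡ M₂⁻¹ (mod m₂): 13⁻¹ ≡ 7 (mod 9)
x = a₁·M₁·y₁ + a₂·M₂·y₂ = 3·9·3 + 3·13·7 = 354
Reduce mod 117: x ≡ 3
Check: 3 mod 13 = 3 ✓, 3 mod 9 = 3 ✓

x ≡ 3 (mod 117)


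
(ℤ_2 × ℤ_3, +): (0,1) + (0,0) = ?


Operation: componentwise addition mod (2, 3)
(0,1) + (0,0) = ((a₁+b₁) mod 2, (a₂+b₂) mod 3) with a = (0,1), b = (0,0)

(0,1) + (0,0) = (0,1)


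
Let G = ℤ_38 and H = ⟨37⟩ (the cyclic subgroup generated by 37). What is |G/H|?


|⟨37⟩| = n / gcd(37, 38) = 38 / 1 = 38
H is normal (ℤ_38 is abelian).
|G/H| = |G| / |H| = 38 / 38 = 1

|G/H| = 1


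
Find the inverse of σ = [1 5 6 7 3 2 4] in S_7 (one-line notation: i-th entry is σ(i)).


To find σ⁻¹, swap domain and range:
σ(1) = 1 → σ⁻¹(1) = 1
σ(2) = 5 → σ⁻¹(5) = 2
σ(3) = 6 → σ⁻¹(6) = 3
σ(4) = 7 → σ⁻¹(7) = 4
σ(5) = 3 → σ⁻¹(3) = 5
σ(6) = 2 → σ⁻¹(2) = 6
σ(7) = 4 → σ⁻¹(4) = 7

σ⁻¹ = [1 6 5 7 2 3 4]


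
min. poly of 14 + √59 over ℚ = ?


Let α = 14 + √59. Then α - 14 = √59, so (α - 14)² = 59, giving α² - 28α + 137 = 0. Degree 2 and α ∉ ℚ, so this is the minimal polynomial.

Minimal polynomial: x² - 28x + 137


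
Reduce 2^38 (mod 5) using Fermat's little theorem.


Fermat's little theorem: if p is prime and gcd(a,p)=1, then a^(p-1) ≡ 1 (mod p)
p = 5 is prime, gcd(2,5) = 1
Reduce exponent: 38 mod 4 = 2
So 2^38 ≡ 2^2 (mod 5)
2^2 mod 5 = 4

2^38 ≡ 4 (mod 5)


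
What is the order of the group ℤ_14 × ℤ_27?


|A × B| = |A| · |B|
|ℤ_14 × ℤ_27| = 14 × 27 = 378

|ℤ_14 × ℤ_27| = 378


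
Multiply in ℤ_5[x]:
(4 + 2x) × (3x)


Expand and collect like terms; reduce coefficients mod 5:
x^0: 4·0 = 0 ≡ 0 (mod 5)
x^1: 4·3 + 2·0 = 12 ≡ 2 (mod 5)
x^2: 2·3 = 6 ≡ 1 (mod 5)
Result: 2x + x^2

f · g = 2x + x^2


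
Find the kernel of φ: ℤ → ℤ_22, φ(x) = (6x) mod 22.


Kernel = preimage of identity
ker(φ) = {x ∈ ℤ : 6x ≡ 0 (mod 22)}. gcd(6,22) = 2, so 6x ≡ 0 (mod 22) ⟺ x ≡ 0 (mod 22/2 = 11). Hence ker(φ) = 11ℤ

ker(φ) = 11ℤ


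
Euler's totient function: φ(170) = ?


Factor n: 170 = 2 × 5 × 17
φ(n) = n · ∏(1 - 1/p) over distinct primes p | n
φ(170) = 170 · (1 - 1/2) · (1 - 1/5) · (1 - 1/17) = 64

φ(170) = 64


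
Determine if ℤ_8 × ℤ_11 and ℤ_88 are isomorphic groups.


Comparing ℤ_8 × ℤ_11 and ℤ_88:
gcd(8,11) = 1, so ℤ_8 × ℤ_11 ≅ ℤ_88 (CRT)

Yes, ℤ_8 × ℤ_11 ≅ ℤ_88


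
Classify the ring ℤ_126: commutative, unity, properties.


ℤ_126 is a commutative ring with unity 1; 126 = 2×63 is composite, so 2·63 ≡ 0 gives zero divisors (not an integral domain)
Commutative: Yes
Integral domain: No
Has unity: Yes

ℤ_126: Commutative=Yes, Unity=Yes


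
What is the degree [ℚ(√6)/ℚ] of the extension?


√6 has minimal polynomial x² - 6 (irreducible over ℚ since 6 is squarefree)

[ℚ(√6)/ℚ] = 2


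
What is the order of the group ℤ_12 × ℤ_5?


|A × B| = |A| · |B|
|ℤ_12 × ℤ_5| = 12 × 5 = 60

|ℤ_12 × ℤ_5| = 60


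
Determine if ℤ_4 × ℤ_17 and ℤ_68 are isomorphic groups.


Comparing ℤ_4 × ℤ_17 and ℤ_68:
gcd(4,17) = 1, so ℤ_4 × ℤ_17 ≅ ℤ_68 (CRT)

Yes, ℤ_4 × ℤ_17 ≅ ℤ_68


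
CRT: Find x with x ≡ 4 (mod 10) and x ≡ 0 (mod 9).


m₁ = 10, m₂ = 9, gcd = 1, so CRT applies. M = m₁·m₂ = 90
Let M₁ = M/m₁ = 9, M₂ = M/m₂ = 10
Find y₁ ≡ M₁⁻¹ (mod m₁): 9⁻¹ ≡ 9 (mod 10)
Find y₂ ≡ M₂⁻¹ (mod m₂): 10⁻¹ ≡ 1 (mod 9)
x = a₁·M₁·y₁ + a₂·M₂·y₂ = 4·9·9 + 0·10·1 = 324
Reduce mod 90: x ≡ 54
Check: 54 mod 10 = 4 ✓, 54 mod 9 = 0 ✓

x ≡ 54 (mod 90)


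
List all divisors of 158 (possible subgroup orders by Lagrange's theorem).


Lagrange's theorem: |H| divides |G|
|G| = 158
Divisors of 158: 1, 2, 79, 158

Possible subgroup orders: {1, 2, 79, 158}


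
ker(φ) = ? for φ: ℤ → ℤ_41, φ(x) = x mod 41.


Kernel = preimage of identity
ker(φ) = {x ∈ ℤ : x ≡ 0 (mod 41)} = 41ℤ = {0, ±41, ±82, ...}

ker(φ) = 41ℤ


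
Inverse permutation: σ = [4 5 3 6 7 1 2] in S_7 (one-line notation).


To find σ⁻¹, swap domain and range:
σ(1) = 4 → σ⁻¹(4) = 1
σ(2) = 5 → σ⁻¹(5) = 2
σ(3) = 3 → σ⁻¹(3) = 3
σ(4) = 6 → σ⁻¹(6) = 4
σ(5) = 7 → σ⁻¹(7) = 5
σ(6) = 1 → σ⁻¹(1) = 6
σ(7) = 2 → σ⁻¹(2) = 7

σ⁻¹ = [6 7 3 1 2 4 5]


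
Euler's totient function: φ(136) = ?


Factor n: 136 = 2^3 × 17
φ(n) = n · ∏(1 - 1/p) over distinct primes p | n
φ(136) = 136 · (1 - 1/2) · (1 - 1/17) = 64

φ(136) = 64


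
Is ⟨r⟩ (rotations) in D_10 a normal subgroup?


H = ⟨r⟩ (rotations) in D_10
The rotation subgroup ⟨r⟩ has index 2 in D_10, so it is normal

Yes, normal subgroup


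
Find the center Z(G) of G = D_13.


Z(G) = {g ∈ G | gx = xg for all x ∈ G}
For odd n, Z(D_n) = {e}: no nontrivial rotation commutes with all reflections

Z(D_13) = {e}


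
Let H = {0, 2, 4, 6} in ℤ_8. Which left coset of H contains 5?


5 + H = {5 + h (mod 8) : h ∈ H}
5+0=5, 5+2=7, 5+4=1, 5+6=3
5 + H = {1, 3, 5, 7} = 1 + H

5 + H = {1, 3, 5, 7}


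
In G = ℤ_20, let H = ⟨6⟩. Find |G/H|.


|⟨6⟩| = n / gcd(6, 20) = 20 / 2 = 10
H is normal (ℤ_20 is abelian).
|G/H| = |G| / |H| = 20 / 10 = 2

|G/H| = 2


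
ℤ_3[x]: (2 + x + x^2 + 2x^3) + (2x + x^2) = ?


Add coefficients mod 3:
x^0: 2 + 0 = 2 (mod 3)
x^1: 1 + 2 = 0 (mod 3)
x^2: 1 + 1 = 2 (mod 3)
x^3: 2 + 0 = 2 (mod 3)
Result: 2 + 2x^2 + 2x^3

f + g = 2 + 2x^2 + 2x^3


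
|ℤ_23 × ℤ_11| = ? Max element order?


|ℤ_23 × ℤ_11| = 23 × 11 = 253
Max element order = lcm(23,11) = 253
Cyclic? Yes (gcd=1)

|ℤ_23×ℤ_11| = 253, max element order = 253


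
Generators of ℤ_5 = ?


g generates ℤ_n iff gcd(g,n) = 1
Checking each g ∈ {1,...,4}:
gcd(1,5) = 1
gcd(2,5) = 1
gcd(3,5) = 1
gcd(4,5) = 1
Generators: {1, 2, 3, 4}
Number of generators = φ(5) = 4

Generators of ℤ_5 = {1, 2, 3, 4}


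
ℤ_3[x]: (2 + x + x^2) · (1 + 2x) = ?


Expand and collect like terms; reduce coefficients mod 3:
x^0: 2·1 = 2 ≡ 2 (mod 3)
x^1: 2·2 + 1·1 = 5 ≡ 2 (mod 3)
x^2: 1·2 + 1·1 = 3 ≡ 0 (mod 3)
x^3: 1·2 = 2 ≡ 2 (mod 3)
Result: 2 + 2x + 2x^3

f · g = 2 + 2x + 2x^3


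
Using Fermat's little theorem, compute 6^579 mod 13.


Fermat's little theorem: if p is prime and gcd(a,p)=1, then a^(p-1) ≡ 1 (mod p)
p = 13 is prime, gcd(6,13) = 1
Reduce exponent: 579 mod 12 = 3
So 6^579 ≡ 6^3 (mod 13)
6^3 mod 13 = 8

6^579 ≡ 8 (mod 13)


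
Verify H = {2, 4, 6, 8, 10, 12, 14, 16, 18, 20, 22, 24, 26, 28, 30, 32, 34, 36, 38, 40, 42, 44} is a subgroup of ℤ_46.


Subgroup test for H = {2, 4, 6, 8, 10, 12, 14, 16, 18, 20, 22, 24, 26, 28, 30, 32, 34, 36, 38, 40, 42, 44} in (ℤ_46, +):
(1) 0 ∈ H? No
(2) Closure: for all a,b ∈ H, (a+b) mod 46 ∈ H? No  [counterexample: 2 + 44 = 0 ∉ H]
(3) Inverses: for all a ∈ H, -a mod 46 ∈ H? Yes

No, H is not a subgroup of ℤ_46


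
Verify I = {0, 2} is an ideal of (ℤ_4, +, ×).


Check ideal conditions for I = {0, 2} in ℤ_4:
(1) I is an additive subgroup? Yes
(2) For r ∈ ℤ_4 and a ∈ I: r·a ∈ I? Yes

Yes, I is an ideal of ℤ_4


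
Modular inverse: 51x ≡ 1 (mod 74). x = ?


Use the extended Euclidean algorithm to write 1 = 51·s + 74·t; then s mod 74 is the inverse.
Euclidean algorithm:
  51 = 0·74 + 51
  74 = 1·51 + 23
  51 = 2·23 + 5
  23 = 4·5 + 3
  5 = 1·3 + 2
  3 = 1·2 + 1
  2 = 2·1 + 0
gcd(51,74) = 1
Back-substitution gives: 51·(-29) + 74·(20) = 1
So 51⁻¹ ≡ -29 ≡ 45 (mod 74)
Check: 51 × 45 = 2295 ≡ 1 (mod 74) ✓

51⁻¹ ≡ 45 (mod 74)


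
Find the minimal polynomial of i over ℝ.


i satisfies x² + 1 = 0, irreducible over ℝ

Minimal polynomial: x² + 1


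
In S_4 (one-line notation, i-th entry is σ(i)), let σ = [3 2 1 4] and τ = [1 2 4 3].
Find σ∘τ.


σ∘τ: apply τ first, then σ
1 →τ 1 →σ 3
2 →τ 2 →σ 2
3 →τ 4 →σ 4
4 →τ 3 →σ 1

σ∘τ = [3 2 4 1]


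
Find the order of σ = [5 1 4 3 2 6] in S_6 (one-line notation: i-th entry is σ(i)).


Cycle decomposition: (1 5 2) (3 4)
Cycle lengths: 3, 2
Order = lcm(3, 2) = 6

ord(σ) = 6


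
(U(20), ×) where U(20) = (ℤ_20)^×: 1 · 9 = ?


Operation: multiplication mod 20
1 · 9 = (a × b) mod 20 with a = 1, b = 9

1 · 9 = 9


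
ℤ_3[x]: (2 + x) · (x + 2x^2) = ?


Expand and collect like terms; reduce coefficients mod 3:
x^0: 2·0 = 0 ≡ 0 (mod 3)
x^1: 2·1 + 1·0 = 2 ≡ 2 (mod 3)
x^2: 2·2 + 1·1 = 5 ≡ 2 (mod 3)
x^3: 1·2 = 2 ≡ 2 (mod 3)
Result: 2x + 2x^2 + 2x^3

f · g = 2x + 2x^2 + 2x^3


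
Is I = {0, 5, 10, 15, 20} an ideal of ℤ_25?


Check ideal conditions for I = {0, 5, 10, 15, 20} in ℤ_25:
(1) I is an additive subgroup? Yes
(2) For r ∈ ℤ_25 and a ∈ I: r·a ∈ I? Yes

Yes, I is an ideal of ℤ_25


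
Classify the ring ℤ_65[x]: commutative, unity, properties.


ℤ_65 has zero divisors (5·13 ≡ 0), and these lift to constant zero divisors in ℤ_65[x]; so not an integral domain
Commutative: Yes
Integral domain: No
Has unity: Yes

ℤ_65[x]: Commutative=Yes, Unity=Yes


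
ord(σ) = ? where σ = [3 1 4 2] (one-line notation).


Cycle decomposition: (1 3 4 2)
Cycle lengths: 4
Order = lcm(4) = 4

ord(σ) = 4


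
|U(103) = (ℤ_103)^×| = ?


U(n) is the group of units mod n; |U(n)| = φ(n)
|U(103)| = φ(103) = 102

|U(103) = (ℤ_103)^×| = 102


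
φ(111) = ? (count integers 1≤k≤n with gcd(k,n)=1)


Factor n: 111 = 3 × 37
φ(n) = n · ∏(1 - 1/p) over distinct primes p | n
φ(111) = 111 · (1 - 1/3) · (1 - 1/37) = 72

φ(111) = 72


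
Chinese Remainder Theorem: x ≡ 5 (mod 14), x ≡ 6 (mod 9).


m₁ = 14, m₂ = 9, gcd = 1, so CRT applies. M = m₁·m₂ = 126
Let M₁ = M/m₁ = 9, M₂ = M/m₂ = 14
Find y₁ ≡ M₁⁻¹ (mod m₁): 9⁻¹ ≡ 11 (mod 14)
Find y₂ ≡ M₂⁻¹ (mod m₂): 14⁻¹ ≡ 2 (mod 9)
x = a₁·M₁·y₁ + a₂·M₂·y₂ = 5·9·11 + 6·14·2 = 663
Reduce mod 126: x ≡ 33
Check: 33 mod 14 = 5 ✓, 33 mod 9 = 6 ✓

x ≡ 33 (mod 126)


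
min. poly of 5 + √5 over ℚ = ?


Let α = 5 + √5. Then α - 5 = √5, so (α - 5)² = 5, giving α² - 10α + 20 = 0. Degree 2 and α ∉ ℚ, so this is the minimal polynomial.

Minimal polynomial: x² - 10x + 20


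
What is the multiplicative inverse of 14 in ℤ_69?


Use the extended Euclidean algorithm to write 1 = 14·s + 69·t; then s mod 69 is the inverse.
Euclidean algorithm:
  14 = 0·69 + 14
  69 = 4·14 + 13
  14 = 1·13 + 1
  13 = 13·1 + 0
gcd(14,69) = 1
Back-substitution gives: 14·(5) + 69·(-1) = 1
So 14⁻¹ ≡ 5 ≡ 5 (mod 69)
Check: 14 × 5 = 70 ≡ 1 (mod 69) ✓

14⁻¹ ≡ 5 (mod 69)


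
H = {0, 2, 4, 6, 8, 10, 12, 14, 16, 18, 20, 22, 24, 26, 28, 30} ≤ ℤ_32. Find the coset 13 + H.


13 + H = {13 + h (mod 32) : h ∈ H}
13+0=13, 13+2=15, 13+4=17, 13+6=19, 13+8=21, 13+10=23, 13+12=25, 13+14=27, 13+16=29, 13+18=31, 13+20=1, 13+22=3, 13+24=5, 13+26=7, 13+28=9, 13+30=11
13 + H = {1, 3, 5, 7, 9, 11, 13, 15, 17, 19, 21, 23, 25, 27, 29, 31} = 1 + H

13 + H = {1, 3, 5, 7, 9, 11, 13, 15, 17, 19, 21, 23, 25, 27, 29, 31}


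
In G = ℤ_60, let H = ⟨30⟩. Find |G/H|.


|⟨30⟩| = n / gcd(30, 60) = 60 / 30 = 2
H is normal (ℤ_60 is abelian).
|G/H| = |G| / |H| = 60 / 2 = 30

|G/H| = 30


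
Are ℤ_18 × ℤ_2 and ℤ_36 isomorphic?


Comparing ℤ_18 × ℤ_2 and ℤ_36:
gcd(18,2) = 2 ≠ 1. Max element order in ℤ_18×ℤ_2 is lcm(18,2) = 18 < 36, so it has no element of order 36

No, ℤ_18 × ℤ_2 ≇ ℤ_36


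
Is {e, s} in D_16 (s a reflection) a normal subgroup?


H = {e, s} in D_16 (s a reflection)
r·s·r⁻¹ = sr⁻² ≠ s for n ≥ 3, so {e, s} is not closed under conjugation

No, not a normal subgroup


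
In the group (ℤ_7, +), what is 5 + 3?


Operation: addition mod 7
5 + 3 = (a + b) mod 7 with a = 5, b = 3

5 + 3 = 1


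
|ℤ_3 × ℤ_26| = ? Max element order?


|ℤ_3 × ℤ_26| = 3 × 26 = 78
Max element order = lcm(3,26) = 78
Cyclic? Yes (gcd=1)

|ℤ_3×ℤ_26| = 78, max element order = 78


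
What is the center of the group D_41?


Z(G) = {g ∈ G | gx = xg for all x ∈ G}
For odd n, Z(D_n) = {e}: no nontrivial rotation commutes with all reflections

Z(D_41) = {e}


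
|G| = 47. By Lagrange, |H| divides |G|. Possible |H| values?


Lagrange's theorem: |H| divides |G|
|G| = 47
Divisors of 47: 1, 47

Possible subgroup orders: {1, 47}


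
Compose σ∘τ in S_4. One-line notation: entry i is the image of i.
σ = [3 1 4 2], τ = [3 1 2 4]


σ∘τ: apply τ first, then σ
1 →τ 3 →σ 4
2 →τ 1 →σ 3
3 →τ 2 →σ 1
4 →τ 4 →σ 2

σ∘τ = [4 3 1 2]


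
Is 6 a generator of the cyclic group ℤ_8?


g generates ℤ_n iff gcd(g, n) = 1
gcd(6, 8) = 2
Since gcd = 2 ≠ 1, ⟨6⟩ has order 4 < 8, so 6 is not a generator.

No, 6 does not generate ℤ_8


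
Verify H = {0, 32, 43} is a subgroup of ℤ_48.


Subgroup test for H = {0, 32, 43} in (ℤ_48, +):
(1) 0 ∈ H? Yes
(2) Closure: for all a,b ∈ H, (a+b) mod 48 ∈ H? No  [counterexample: 32 + 32 = 16 ∉ H]
(3) Inverses: for all a ∈ H, -a mod 48 ∈ H? No

No, H is not a subgroup of ℤ_48


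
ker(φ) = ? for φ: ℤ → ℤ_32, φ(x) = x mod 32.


Kernel = preimage of identity
ker(φ) = {x ∈ ℤ : x ≡ 0 (mod 32)} = 32ℤ = {0, ±32, ±64, ...}

ker(φ) = 32ℤ


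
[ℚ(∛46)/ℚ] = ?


∛46 has minimal polynomial x³ - 46 (irreducible over ℚ since 46 is not a perfect cube)

[ℚ(∛46)/ℚ] = 3


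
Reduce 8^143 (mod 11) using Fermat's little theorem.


Fermat's little theorem: if p is prime and gcd(a,p)=1, then a^(p-1) ≡ 1 (mod p)
p = 11 is prime, gcd(8,11) = 1
Reduce exponent: 143 mod 10 = 3
So 8^143 ≡ 8^3 (mod 11)
8^3 mod 11 = 6

8^143 ≡ 6 (mod 11)


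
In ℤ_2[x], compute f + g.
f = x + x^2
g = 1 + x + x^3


Add coefficients mod 2:
x^0: 0 + 1 = 1 (mod 2)
x^1: 1 + 1 = 0 (mod 2)
x^2: 1 + 0 = 1 (mod 2)
x^3: 0 + 1 = 1 (mod 2)
Result: 1 + x^2 + x^3

f + g = 1 + x^2 + x^3


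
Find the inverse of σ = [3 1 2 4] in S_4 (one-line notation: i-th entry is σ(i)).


To find σ⁻¹, swap domain and range:
σ(1) = 3 → σ⁻¹(3) = 1
σ(2) = 1 → σ⁻¹(1) = 2
σ(3) = 2 → σ⁻¹(2) = 3
σ(4) = 4 → σ⁻¹(4) = 4

σ⁻¹ = [2 3 1 4]


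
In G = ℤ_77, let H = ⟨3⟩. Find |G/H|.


|⟨3⟩| = n / gcd(3, 77) = 77 / 1 = 77
H is normal (ℤ_77 is abelian).
|G/H| = |G| / |H| = 77 / 77 = 1

|G/H| = 1


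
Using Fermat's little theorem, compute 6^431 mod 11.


Fermat's little theorem: if p is prime and gcd(a,p)=1, then a^(p-1) ≡ 1 (mod p)
p = 11 is prime, gcd(6,11) = 1
Reduce exponent: 431 mod 10 = 1
So 6^431 ≡ 6^1 (mod 11)
6^1 mod 11 = 6

6^431 ≡ 6 (mod 11)


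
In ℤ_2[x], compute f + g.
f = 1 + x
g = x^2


Add coefficients mod 2:
x^0: 1 + 0 = 1 (mod 2)
x^1: 1 + 0 = 1 (mod 2)
x^2: 0 + 1 = 1 (mod 2)
Result: 1 + x + x^2

f + g = 1 + x + x^2


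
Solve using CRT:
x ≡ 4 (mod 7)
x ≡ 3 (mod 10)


m₁ = 7, m₂ = 10, gcd = 1, so CRT applies. M = m₁·m₂ = 70
Let M₁ = M/m₁ = 10, M₂ = M/m₂ = 7
Find y₁ ≡ M₁⁻¹ (mod m₁): 10⁻¹ ≡ 5 (mod 7)
Find y₂ ≡ M₂⁻¹ (mod m₂): 7⁻¹ ≡ 3 (mod 10)
x = a₁·M₁·y₁ + a₂·M₂·y₂ = 4·10·5 + 3·7·3 = 263
Reduce mod 70: x ≡ 53
Check: 53 mod 7 = 4 ✓, 53 mod 10 = 3 ✓

x ≡ 53 (mod 70)


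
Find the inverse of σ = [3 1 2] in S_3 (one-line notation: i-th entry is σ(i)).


To find σ⁻¹, swap domain and range:
σ(1) = 3 → σ⁻¹(3) = 1
σ(2) = 1 → σ⁻¹(1) = 2
σ(3) = 2 → σ⁻¹(2) = 3

σ⁻¹ = [2 3 1]


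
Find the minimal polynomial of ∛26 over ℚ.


∛26 satisfies x³ - 26 = 0, irreducible over ℚ (no rational root; 26 is not a perfect cube)

Minimal polynomial: x³ - 26


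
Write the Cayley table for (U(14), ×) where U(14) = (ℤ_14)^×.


Elements: {1, 3, 5, 9, 11, 13}
Operation: multiplication mod 14
Entry (a, b) = (a × b) mod 14

Cayley table:
   |  1 |  3 |  5 |  9 | 11 | 13
 1 |  1 |  3 |  5 |  9 | 11 | 13
 3 |  3 |  9 |  1 | 13 |  5 | 11
 5 |  5 |  1 | 11 |  3 | 13 |  9
 9 |  9 | 13 |  3 | 11 |  1 |  5
11 | 11 |  5 | 13 |  1 |  9 |  3
13 | 13 | 11 |  9 |  5 |  3 |  1


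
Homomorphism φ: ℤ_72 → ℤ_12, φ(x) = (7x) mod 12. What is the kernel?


Kernel = preimage of identity
ker(φ) = {x ∈ ℤ_72 : 7x ≡ 0 (mod 12)}. Since 12 | 72, φ is well-defined. The kernel is the cyclic subgroup ⟨12⟩ of ℤ_72 (order 6), i.e. {0, 12, 24, 36, 48, 60}

ker(φ) = {0, 12, 24, 36, 48, 60}


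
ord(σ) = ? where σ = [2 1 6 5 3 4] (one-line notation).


Cycle decomposition: (1 2) (3 6 4 5)
Cycle lengths: 2, 4
Order = lcm(2, 4) = 4

ord(σ) = 4


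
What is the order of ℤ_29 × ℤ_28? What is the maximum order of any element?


|ℤ_29 × ℤ_28| = 29 × 28 = 812
Max element order = lcm(29,28) = 812
Cyclic? Yes (gcd=1)

|ℤ_29×ℤ_28| = 812, max element order = 812


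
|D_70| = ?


|D_n| = 2n (n rotations and n reflections)
|D_70| = 2×70 = 140

|D_70| = 140


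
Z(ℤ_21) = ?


Z(G) = {g ∈ G | gx = xg for all x ∈ G}
ℤ_21 is abelian, so Z(G) = G

Z(ℤ_21) = ℤ_21


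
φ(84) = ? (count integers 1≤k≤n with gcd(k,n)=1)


Factor n: 84 = 2^2 × 3 × 7
φ(n) = n · ∏(1 - 1/p) over distinct primes p | n
φ(84) = 84 · (1 - 1/2) · (1 - 1/3) · (1 - 1/7) = 24

φ(84) = 24


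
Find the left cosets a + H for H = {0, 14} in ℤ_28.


H = {0, 14}, |H| = 2
Number of cosets = |G|/|H| = 28/2 = 14
0 + H = {0, 14}
1 + H = {1, 15}
2 + H = {2, 16}
3 + H = {3, 17}
4 + H = {4, 18}
5 + H = {5, 19}
6 + H = {6, 20}
7 + H = {7, 21}
8 + H = {8, 22}
9 + H = {9, 23}
10 + H = {10, 24}
11 + H = {11, 25}
12 + H = {12, 26}
13 + H = {13, 27}

Cosets: 0+H={0,14}; 1+H={1,15}; 2+H={2,16}; 3+H={3,17}; 4+H={4,18}; 5+H={5,19}; 6+H={6,20}; 7+H={7,21}; 8+H={8,22}; 9+H={9,23}; 10+H={10,24}; 11+H={11,25}; 12+H={12,26}; 13+H={13,27}


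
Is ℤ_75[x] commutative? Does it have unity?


ℤ_75 has zero divisors (3·25 ≡ 0), and these lift to constant zero divisors in ℤ_75[x]; so not an integral domain
Commutative: Yes
Integral domain: No
Has unity: Yes

ℤ_75[x]: Commutative=Yes, Unity=Yes


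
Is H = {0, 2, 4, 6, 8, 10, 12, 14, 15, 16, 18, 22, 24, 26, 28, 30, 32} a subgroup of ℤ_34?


Subgroup test for H = {0, 2, 4, 6, 8, 10, 12, 14, 15, 16, 18, 22, 24, 26, 28, 30, 32} in (ℤ_34, +):
(1) 0 ∈ H? Yes
(2) Closure: for all a,b ∈ H, (a+b) mod 34 ∈ H? No  [counterexample: 2 + 15 = 17 ∉ H]
(3) Inverses: for all a ∈ H, -a mod 34 ∈ H? No

No, H is not a subgroup of ℤ_34


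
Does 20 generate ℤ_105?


g generates ℤ_n iff gcd(g, n) = 1
gcd(20, 105) = 5
Since gcd = 5 ≠ 1, ⟨20⟩ has order 21 < 105, so 20 is not a generator.

No, 20 does not generate ℤ_105


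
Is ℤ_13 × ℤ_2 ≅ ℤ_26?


Comparing ℤ_13 × ℤ_2 and ℤ_26:
gcd(13,2) = 1, so ℤ_13 × ℤ_2 ≅ ℤ_26 (CRT)

Yes, ℤ_13 × ℤ_2 ≅ ℤ_26


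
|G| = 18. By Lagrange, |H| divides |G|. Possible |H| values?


Lagrange's theorem: |H| divides |G|
|G| = 18
Divisors of 18: 1, 2, 3, 6, 9, 18

Possible subgroup orders: {1, 2, 3, 6, 9, 18}


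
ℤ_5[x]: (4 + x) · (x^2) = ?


Expand and collect like terms; reduce coefficients mod 5:
x^0: 4·0 = 0 ≡ 0 (mod 5)
x^1: 4·0 + 1·0 = 0 ≡ 0 (mod 5)
x^2: 4·1 + 1·0 = 4 ≡ 4 (mod 5)
x^3: 1·1 = 1 ≡ 1 (mod 5)
Result: 4x^2 + x^3

f · g = 4x^2 + x^3


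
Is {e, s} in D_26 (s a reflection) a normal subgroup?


H = {e, s} in D_26 (s a reflection)
r·s·r⁻¹ = sr⁻² ≠ s for n ≥ 3, so {e, s} is not closed under conjugation

No, not a normal subgroup


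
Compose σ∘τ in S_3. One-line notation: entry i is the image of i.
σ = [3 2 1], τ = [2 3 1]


σ∘τ: apply τ first, then σ
1 →τ 2 →σ 2
2 →τ 3 →σ 1
3 →τ 1 →σ 3

σ∘τ = [2 1 3]


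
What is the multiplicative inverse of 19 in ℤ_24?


Use the extended Euclidean algorithm to write 1 = 19·s + 24·t; then s mod 24 is the inverse.
Euclidean algorithm:
  19 = 0·24 + 19
  24 = 1·19 + 5
  19 = 3·5 + 4
  5 = 1·4 + 1
  4 = 4·1 + 0
gcd(19,24) = 1
Back-substitution gives: 19·(-5) + 24·(4) = 1
So 19⁻¹ ≡ -5 ≡ 19 (mod 24)
Check: 19 × 19 = 361 ≡ 1 (mod 24) ✓

19⁻¹ ≡ 19 (mod 24)


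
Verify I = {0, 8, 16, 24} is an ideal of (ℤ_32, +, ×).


Check ideal conditions for I = {0, 8, 16, 24} in ℤ_32:
(1) I is an additive subgroup? Yes
(2) For r ∈ ℤ_32 and a ∈ I: r·a ∈ I? Yes

Yes, I is an ideal of ℤ_32


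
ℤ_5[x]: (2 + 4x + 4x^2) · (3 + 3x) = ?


Expand and collect like terms; reduce coefficients mod 5:
x^0: 2·3 = 6 ≡ 1 (mod 5)
x^1: 2·3 + 4·3 = 18 ≡ 3 (mod 5)
x^2: 4·3 + 4·3 = 24 ≡ 4 (mod 5)
x^3: 4·3 = 12 ≡ 2 (mod 5)
Result: 1 + 3x + 4x^2 + 2x^3

f · g = 1 + 3x + 4x^2 + 2x^3


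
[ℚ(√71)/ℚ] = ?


√71 has minimal polynomial x² - 71 (irreducible over ℚ since 71 is squarefree)

[ℚ(√71)/ℚ] = 2


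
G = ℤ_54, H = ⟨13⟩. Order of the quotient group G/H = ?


|⟨13⟩| = n / gcd(13, 54) = 54 / 1 = 54
H is normal (ℤ_54 is abelian).
|G/H| = |G| / |H| = 54 / 54 = 1

|G/H| = 1


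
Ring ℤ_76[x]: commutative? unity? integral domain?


ℤ_76 has zero divisors (2·38 ≡ 0), and these lift to constant zero divisors in ℤ_76[x]; so not an integral domain
Commutative: Yes
Integral domain: No
Has unity: Yes

ℤ_76[x]: Commutative=Yes, Unity=Yes


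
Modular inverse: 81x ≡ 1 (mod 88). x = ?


Use the extended Euclidean algorithm to write 1 = 81·s + 88·t; then s mod 88 is the inverse.
Euclidean algorithm:
  81 = 0·88 + 81
  88 = 1·81 + 7
  81 = 11·7 + 4
  7 = 1·4 + 3
  4 = 1·3 + 1
  3 = 3·1 + 0
gcd(81,88) = 1
Back-substitution gives: 81·(25) + 88·(-23) = 1
So 81⁻¹ ≡ 25 ≡ 25 (mod 88)
Check: 81 × 25 = 2025 ≡ 1 (mod 88) ✓

81⁻¹ ≡ 25 (mod 88)


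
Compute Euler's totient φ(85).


Factor n: 85 = 5 × 17
φ(n) = n · ∏(1 - 1/p) over distinct primes p | n
φ(85) = 85 · (1 - 1/5) · (1 - 1/17) = 64

φ(85) = 64


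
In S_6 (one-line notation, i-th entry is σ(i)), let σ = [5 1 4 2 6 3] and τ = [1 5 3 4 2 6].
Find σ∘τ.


σ∘τ: apply τ first, then σ
1 →τ 1 →σ 5
2 →τ 5 →σ 6
3 →τ 3 →σ 4
4 →τ 4 →σ 2
5 →τ 2 →σ 1
6 →τ 6 →σ 3

σ∘τ = [5 6 4 2 1 3]


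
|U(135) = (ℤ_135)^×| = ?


U(n) is the group of units mod n; |U(n)| = φ(n)
|U(135)| = φ(135) = 72

|U(135) = (ℤ_135)^×| = 72


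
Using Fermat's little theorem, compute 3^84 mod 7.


Fermat's little theorem: if p is prime and gcd(a,p)=1, then a^(p-1) ≡ 1 (mod p)
p = 7 is prime, gcd(3,7) = 1
Reduce exponent: 84 mod 6 = 0
So 3^84 ≡ 3^0 (mod 7)
3^0 = 1

3^84 ≡ 1 (mod 7)


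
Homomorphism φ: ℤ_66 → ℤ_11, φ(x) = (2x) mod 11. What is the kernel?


Kernel = preimage of identity
ker(φ) = {x ∈ ℤ_66 : 2x ≡ 0 (mod 11)}. Since 11 | 66, φ is well-defined. The kernel is the cyclic subgroup ⟨11⟩ of ℤ_66 (order 6), i.e. {0, 11, 22, 33, 44, 55}

ker(φ) = {0, 11, 22, 33, 44, 55}


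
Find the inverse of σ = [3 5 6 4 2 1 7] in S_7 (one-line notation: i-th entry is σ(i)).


To find σ⁻¹, swap domain and range:
σ(1) = 3 → σ⁻¹(3) = 1
σ(2) = 5 → σ⁻¹(5) = 2
σ(3) = 6 → σ⁻¹(6) = 3
σ(4) = 4 → σ⁻¹(4) = 4
σ(5) = 2 → σ⁻¹(2) = 5
σ(6) = 1 → σ⁻¹(1) = 6
σ(7) = 7 → σ⁻¹(7) = 7

σ⁻¹ = [6 5 1 4 2 3 7]


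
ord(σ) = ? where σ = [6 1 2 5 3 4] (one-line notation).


Cycle decomposition: (1 6 4 5 3 2)
Cycle lengths: 6
Order = lcm(6) = 6

ord(σ) = 6


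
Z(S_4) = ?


Z(G) = {g ∈ G | gx = xg for all x ∈ G}
S_n is non-abelian for n ≥ 3; Z(S_4) is trivial

Z(S_4) = {e}


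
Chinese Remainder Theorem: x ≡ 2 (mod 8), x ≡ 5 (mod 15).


m₁ = 8, m₂ = 15, gcd = 1, so CRT applies. M = m₁·m₂ = 120
Let M₁ = M/m₁ = 15, M₂ = M/m₂ = 8
Find y₁ ≡ M₁⁻¹ (mod m₁): 15⁻¹ ≡ 7 (mod 8)
Find y₂ ≡ M₂⁻¹ (mod m₂): 8⁻¹ ≡ 2 (mod 15)
x = a₁·M₁·y₁ + a₂·M₂·y₂ = 2·15·7 + 5·8·2 = 290
Reduce mod 120: x ≡ 50
Check: 50 mod 8 = 2 ✓, 50 mod 15 = 5 ✓

x ≡ 50 (mod 120)


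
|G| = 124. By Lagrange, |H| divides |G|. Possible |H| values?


Lagrange's theorem: |H| divides |G|
|G| = 124
Divisors of 124: 1, 2, 4, 31, 62, 124

Possible subgroup orders: {1, 2, 4, 31, 62, 124}


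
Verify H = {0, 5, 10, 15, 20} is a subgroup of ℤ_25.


Subgroup test for H = {0, 5, 10, 15, 20} in (ℤ_25, +):
(1) 0 ∈ H? Yes
(2) Closure: for all a,b ∈ H, (a+b) mod 25 ∈ H? Yes
(3) Inverses: for all a ∈ H, -a mod 25 ∈ H? Yes

Yes, H is a subgroup of ℤ_25


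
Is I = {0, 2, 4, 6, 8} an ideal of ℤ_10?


Check ideal conditions for I = {0, 2, 4, 6, 8} in ℤ_10:
(1) I is an additive subgroup? Yes
(2) For r ∈ ℤ_10 and a ∈ I: r·a ∈ I? Yes

Yes, I is an ideal of ℤ_10


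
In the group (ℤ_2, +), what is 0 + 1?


Operation: addition mod 2
0 + 1 = (a + b) mod 2 with a = 0, b = 1

0 + 1 = 1


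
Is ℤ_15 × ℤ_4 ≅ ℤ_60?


Comparing ℤ_15 × ℤ_4 and ℤ_60:
gcd(15,4) = 1, so ℤ_15 × ℤ_4 ≅ ℤ_60 (CRT)

Yes, ℤ_15 × ℤ_4 ≅ ℤ_60


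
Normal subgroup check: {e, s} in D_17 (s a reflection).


H = {e, s} in D_17 (s a reflection)
r·s·r⁻¹ = sr⁻² ≠ s for n ≥ 3, so {e, s} is not closed under conjugation

No, not a normal subgroup


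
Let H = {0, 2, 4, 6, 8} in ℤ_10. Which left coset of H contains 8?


8 + H = {8 + h (mod 10) : h ∈ H}
8+0=8, 8+2=0, 8+4=2, 8+6=4, 8+8=6
8 + H = {0, 2, 4, 6, 8} = 0 + H

8 + H = {0, 2, 4, 6, 8}


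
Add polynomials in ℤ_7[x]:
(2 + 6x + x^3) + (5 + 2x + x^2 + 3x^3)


Add coefficients mod 7:
x^0: 2 + 5 = 0 (mod 7)
x^1: 6 + 2 = 1 (mod 7)
x^2: 0 + 1 = 1 (mod 7)
x^3: 1 + 3 = 4 (mod 7)
Result: x + x^2 + 4x^3

f + g = x + x^2 + 4x^3


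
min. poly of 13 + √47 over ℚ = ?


Let α = 13 + √47. Then α - 13 = √47, so (α - 13)² = 47, giving α² - 26α + 122 = 0. Degree 2 and α ∉ ℚ, so this is the minimal polynomial.

Minimal polynomial: x² - 26x + 122


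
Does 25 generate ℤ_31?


g generates ℤ_n iff gcd(g, n) = 1
gcd(25, 31) = 1
Since gcd = 1, 25 is a generator.

Yes, 25 generates ℤ_31
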